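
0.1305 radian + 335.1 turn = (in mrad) 2.106e+06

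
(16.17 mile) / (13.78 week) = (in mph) 0.006985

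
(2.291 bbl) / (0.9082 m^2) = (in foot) 1.316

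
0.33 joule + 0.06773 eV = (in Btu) 0.0003128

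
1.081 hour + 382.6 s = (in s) 4274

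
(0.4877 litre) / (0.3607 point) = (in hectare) 0.0003833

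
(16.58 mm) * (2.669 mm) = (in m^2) 4.425e-05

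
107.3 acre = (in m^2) 4.342e+05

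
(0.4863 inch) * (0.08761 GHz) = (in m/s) 1.082e+06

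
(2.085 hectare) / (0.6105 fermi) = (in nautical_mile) 1.844e+16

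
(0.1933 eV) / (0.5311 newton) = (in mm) 5.831e-17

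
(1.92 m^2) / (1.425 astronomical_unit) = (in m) 9.007e-12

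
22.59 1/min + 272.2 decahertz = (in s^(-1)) 2722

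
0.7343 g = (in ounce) 0.0259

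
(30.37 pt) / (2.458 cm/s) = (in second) 0.4359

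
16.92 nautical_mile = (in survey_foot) 1.028e+05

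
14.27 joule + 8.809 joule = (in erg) 2.308e+08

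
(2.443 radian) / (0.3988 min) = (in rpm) 0.975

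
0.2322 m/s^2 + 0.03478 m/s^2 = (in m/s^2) 0.267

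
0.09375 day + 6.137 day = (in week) 0.8901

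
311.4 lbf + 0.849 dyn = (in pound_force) 311.4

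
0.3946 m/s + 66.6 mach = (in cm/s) 2.268e+06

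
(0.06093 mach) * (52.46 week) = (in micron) 6.582e+14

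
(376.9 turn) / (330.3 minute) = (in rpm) 1.141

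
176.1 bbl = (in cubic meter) 28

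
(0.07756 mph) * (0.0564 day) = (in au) 1.129e-09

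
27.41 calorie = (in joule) 114.7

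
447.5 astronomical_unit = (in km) 6.695e+10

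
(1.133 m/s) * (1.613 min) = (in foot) 359.7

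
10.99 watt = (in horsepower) 0.01474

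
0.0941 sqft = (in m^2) 0.008742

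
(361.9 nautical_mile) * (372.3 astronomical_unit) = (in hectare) 3.733e+15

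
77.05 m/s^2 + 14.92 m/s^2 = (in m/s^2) 91.97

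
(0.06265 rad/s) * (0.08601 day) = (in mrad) 4.656e+05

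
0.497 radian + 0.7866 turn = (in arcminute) 1.87e+04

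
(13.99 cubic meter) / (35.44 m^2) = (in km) 0.0003948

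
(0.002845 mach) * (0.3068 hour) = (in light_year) 1.131e-13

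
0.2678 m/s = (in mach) 0.0007865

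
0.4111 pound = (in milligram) 1.865e+05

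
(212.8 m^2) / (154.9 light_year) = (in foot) 4.764e-16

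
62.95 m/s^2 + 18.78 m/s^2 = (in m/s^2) 81.73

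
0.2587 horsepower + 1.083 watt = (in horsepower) 0.2602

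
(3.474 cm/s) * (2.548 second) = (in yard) 0.0968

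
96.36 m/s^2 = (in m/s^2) 96.36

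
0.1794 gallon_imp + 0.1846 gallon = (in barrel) 0.009525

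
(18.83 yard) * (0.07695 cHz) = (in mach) 3.891e-05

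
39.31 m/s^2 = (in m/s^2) 39.31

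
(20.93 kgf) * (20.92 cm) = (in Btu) 0.0407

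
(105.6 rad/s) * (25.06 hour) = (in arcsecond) 1.965e+12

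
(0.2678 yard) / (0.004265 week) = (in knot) 0.0001845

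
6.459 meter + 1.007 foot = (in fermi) 6.766e+15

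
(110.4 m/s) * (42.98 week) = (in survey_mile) 1.783e+06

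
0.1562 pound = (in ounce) 2.499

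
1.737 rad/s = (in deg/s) 99.52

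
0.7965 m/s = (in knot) 1.548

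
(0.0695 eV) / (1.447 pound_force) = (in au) 1.156e-32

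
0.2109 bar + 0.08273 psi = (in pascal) 2.166e+04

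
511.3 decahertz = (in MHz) 0.005113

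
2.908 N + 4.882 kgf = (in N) 50.78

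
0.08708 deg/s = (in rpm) 0.01451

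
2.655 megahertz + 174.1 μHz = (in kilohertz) 2655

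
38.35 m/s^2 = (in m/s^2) 38.35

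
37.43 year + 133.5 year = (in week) 8913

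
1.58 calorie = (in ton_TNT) 1.58e-09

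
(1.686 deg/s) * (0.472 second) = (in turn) 0.002211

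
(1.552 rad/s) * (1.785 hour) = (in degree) 5.714e+05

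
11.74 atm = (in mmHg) 8922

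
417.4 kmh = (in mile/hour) 259.4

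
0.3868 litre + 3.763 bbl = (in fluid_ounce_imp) 2.107e+04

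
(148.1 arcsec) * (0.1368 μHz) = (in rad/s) 9.822e-11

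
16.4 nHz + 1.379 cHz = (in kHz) 1.379e-05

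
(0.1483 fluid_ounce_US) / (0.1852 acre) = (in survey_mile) 3.636e-12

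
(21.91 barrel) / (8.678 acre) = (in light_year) 1.048e-20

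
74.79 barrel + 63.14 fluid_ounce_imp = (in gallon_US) 3142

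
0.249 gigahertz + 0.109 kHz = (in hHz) 2.49e+06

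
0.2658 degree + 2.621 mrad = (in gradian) 0.4622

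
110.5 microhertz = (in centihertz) 0.01105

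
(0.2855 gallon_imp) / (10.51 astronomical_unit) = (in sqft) 8.886e-15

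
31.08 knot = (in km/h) 57.56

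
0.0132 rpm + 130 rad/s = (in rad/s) 130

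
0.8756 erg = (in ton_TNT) 2.093e-17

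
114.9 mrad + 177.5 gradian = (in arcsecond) 5.988e+05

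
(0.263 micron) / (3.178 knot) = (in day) 1.862e-12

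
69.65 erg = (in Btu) 6.602e-09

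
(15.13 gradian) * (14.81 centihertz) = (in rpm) 0.3361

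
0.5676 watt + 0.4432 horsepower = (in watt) 331.1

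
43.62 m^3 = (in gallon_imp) 9595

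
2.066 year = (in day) 754.1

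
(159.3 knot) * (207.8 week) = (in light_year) 1.089e-06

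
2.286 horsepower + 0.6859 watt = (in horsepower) 2.287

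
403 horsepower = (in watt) 3.005e+05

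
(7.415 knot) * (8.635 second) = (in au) 2.202e-10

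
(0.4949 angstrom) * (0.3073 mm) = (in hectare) 1.521e-18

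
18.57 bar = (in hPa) 1.857e+04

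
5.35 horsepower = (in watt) 3989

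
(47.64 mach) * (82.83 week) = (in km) 8.126e+08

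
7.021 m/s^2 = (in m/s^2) 7.021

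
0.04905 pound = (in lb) 0.04905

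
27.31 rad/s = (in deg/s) 1565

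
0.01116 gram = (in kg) 1.116e-05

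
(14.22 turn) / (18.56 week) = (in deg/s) 0.000456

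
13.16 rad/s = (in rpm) 125.7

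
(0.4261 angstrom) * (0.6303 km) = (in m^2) 2.686e-08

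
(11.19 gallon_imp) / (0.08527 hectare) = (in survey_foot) 0.0001957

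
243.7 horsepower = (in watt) 1.817e+05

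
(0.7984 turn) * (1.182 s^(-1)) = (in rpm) 56.62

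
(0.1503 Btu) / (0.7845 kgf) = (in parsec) 6.68e-16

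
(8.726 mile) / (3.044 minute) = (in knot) 149.5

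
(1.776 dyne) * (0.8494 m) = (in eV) 9.416e+13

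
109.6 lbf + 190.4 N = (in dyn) 6.779e+07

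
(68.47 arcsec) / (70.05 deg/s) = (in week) 4.489e-10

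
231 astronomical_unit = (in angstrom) 3.456e+23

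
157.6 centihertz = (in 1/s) 1.576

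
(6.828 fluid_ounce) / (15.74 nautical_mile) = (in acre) 1.712e-12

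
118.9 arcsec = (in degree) 0.03303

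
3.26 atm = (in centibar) 330.3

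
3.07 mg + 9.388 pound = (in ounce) 150.2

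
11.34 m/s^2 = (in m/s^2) 11.34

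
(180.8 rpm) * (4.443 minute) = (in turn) 803.3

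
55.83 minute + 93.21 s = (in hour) 0.9564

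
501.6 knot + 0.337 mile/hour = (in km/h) 929.5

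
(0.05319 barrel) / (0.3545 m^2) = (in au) 1.595e-13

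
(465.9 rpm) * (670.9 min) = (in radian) 1.964e+06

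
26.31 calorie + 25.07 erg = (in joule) 110.1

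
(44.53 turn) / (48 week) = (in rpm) 9.203e-05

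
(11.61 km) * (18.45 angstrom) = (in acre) 5.293e-09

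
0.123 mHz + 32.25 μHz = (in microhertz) 155.2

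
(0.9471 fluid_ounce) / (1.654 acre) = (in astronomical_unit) 2.797e-20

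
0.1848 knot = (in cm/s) 9.507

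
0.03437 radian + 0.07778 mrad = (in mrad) 34.45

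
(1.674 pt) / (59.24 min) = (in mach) 4.879e-10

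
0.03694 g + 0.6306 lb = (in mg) 2.861e+05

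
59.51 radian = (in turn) 9.471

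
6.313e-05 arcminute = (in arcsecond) 0.003788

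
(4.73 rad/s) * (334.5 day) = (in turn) 2.176e+07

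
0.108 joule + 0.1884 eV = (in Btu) 0.0001024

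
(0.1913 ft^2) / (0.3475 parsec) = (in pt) 4.698e-15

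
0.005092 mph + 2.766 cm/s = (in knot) 0.05819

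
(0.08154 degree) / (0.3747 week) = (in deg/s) 3.598e-07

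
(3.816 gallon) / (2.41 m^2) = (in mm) 5.994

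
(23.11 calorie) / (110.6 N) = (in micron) 8.743e+05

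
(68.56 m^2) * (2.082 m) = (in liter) 1.427e+05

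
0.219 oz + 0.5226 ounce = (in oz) 0.7416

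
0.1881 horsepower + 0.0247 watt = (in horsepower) 0.1881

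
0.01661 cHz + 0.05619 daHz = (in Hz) 0.5621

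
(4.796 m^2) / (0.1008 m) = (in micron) 4.758e+07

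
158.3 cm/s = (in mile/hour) 3.541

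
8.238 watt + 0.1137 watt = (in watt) 8.352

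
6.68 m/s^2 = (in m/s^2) 6.68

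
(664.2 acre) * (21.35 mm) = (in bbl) 3.61e+05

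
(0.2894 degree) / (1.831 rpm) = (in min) 0.000439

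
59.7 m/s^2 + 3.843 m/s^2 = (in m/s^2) 63.54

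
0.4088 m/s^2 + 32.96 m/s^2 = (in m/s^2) 33.37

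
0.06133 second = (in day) 7.098e-07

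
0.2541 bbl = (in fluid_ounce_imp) 1422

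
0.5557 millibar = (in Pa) 55.57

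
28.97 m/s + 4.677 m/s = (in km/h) 121.1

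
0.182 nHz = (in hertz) 1.82e-10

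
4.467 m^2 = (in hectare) 0.0004467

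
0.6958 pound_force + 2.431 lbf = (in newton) 13.91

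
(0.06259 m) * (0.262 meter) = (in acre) 4.052e-06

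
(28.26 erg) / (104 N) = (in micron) 0.02717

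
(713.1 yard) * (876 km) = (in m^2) 5.712e+08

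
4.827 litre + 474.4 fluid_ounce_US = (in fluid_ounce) 637.6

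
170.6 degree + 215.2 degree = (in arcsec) 1.389e+06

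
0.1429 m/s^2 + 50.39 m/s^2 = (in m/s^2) 50.53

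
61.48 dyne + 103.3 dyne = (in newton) 0.001648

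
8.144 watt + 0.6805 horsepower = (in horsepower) 0.6914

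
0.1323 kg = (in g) 132.3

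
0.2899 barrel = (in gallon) 12.18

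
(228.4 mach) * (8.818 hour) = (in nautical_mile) 1.333e+06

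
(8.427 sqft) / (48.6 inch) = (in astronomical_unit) 4.239e-12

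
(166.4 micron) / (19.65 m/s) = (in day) 9.801e-11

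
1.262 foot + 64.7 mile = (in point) 2.952e+08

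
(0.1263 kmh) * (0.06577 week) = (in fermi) 1.396e+18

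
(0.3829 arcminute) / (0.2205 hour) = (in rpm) 1.34e-06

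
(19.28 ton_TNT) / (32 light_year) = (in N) 2.665e-07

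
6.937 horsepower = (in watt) 5173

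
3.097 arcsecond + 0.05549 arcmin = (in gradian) 0.001983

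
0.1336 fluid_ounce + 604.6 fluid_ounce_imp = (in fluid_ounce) 581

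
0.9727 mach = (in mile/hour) 740.9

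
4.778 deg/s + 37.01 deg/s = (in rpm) 6.965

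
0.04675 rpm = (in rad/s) 0.004896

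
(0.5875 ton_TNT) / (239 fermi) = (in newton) 1.028e+22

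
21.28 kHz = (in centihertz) 2.128e+06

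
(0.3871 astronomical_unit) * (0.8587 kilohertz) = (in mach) 1.46e+11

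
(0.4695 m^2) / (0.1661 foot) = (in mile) 0.005762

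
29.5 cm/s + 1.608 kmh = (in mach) 0.002178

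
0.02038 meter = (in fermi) 2.038e+13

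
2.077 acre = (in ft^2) 9.047e+04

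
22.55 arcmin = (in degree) 0.3758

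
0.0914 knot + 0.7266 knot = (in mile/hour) 0.9413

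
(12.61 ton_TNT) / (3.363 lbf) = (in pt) 9.998e+12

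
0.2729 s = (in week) 4.512e-07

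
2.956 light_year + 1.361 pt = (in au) 1.869e+05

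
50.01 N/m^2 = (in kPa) 0.05001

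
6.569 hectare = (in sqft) 7.071e+05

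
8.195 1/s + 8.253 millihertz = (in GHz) 8.203e-09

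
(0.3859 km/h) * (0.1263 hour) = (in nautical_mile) 0.02632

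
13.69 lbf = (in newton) 60.9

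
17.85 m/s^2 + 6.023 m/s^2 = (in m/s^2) 23.87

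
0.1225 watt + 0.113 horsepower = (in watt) 84.39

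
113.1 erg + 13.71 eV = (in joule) 1.131e-05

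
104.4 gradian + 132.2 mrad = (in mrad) 1772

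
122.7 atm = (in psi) 1803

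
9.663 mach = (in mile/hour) 7360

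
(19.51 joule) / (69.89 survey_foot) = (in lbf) 0.2059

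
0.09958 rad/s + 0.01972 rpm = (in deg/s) 5.824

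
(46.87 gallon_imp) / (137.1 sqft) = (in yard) 0.01829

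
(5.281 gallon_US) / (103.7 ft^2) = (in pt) 5.882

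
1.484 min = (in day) 0.001031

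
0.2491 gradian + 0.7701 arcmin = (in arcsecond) 853.3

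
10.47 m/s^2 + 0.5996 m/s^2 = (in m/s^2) 11.07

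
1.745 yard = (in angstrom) 1.596e+10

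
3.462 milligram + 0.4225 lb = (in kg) 0.1916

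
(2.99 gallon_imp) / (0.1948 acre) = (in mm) 0.01724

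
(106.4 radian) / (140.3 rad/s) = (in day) 8.777e-06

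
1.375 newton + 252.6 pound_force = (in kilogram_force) 114.7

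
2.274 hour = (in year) 0.0002596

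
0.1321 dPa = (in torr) 9.908e-05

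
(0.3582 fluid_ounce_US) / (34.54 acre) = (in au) 5.066e-22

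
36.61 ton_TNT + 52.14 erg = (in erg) 1.532e+18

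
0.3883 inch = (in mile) 6.128e-06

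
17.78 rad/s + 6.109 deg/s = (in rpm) 170.8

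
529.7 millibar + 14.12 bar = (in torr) 1.099e+04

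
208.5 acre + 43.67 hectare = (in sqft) 1.378e+07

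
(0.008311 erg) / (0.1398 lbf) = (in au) 8.934e-21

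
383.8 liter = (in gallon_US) 101.4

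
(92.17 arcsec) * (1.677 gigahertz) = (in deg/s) 4.294e+07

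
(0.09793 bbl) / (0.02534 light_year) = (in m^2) 6.495e-17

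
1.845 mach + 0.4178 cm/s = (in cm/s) 6.282e+04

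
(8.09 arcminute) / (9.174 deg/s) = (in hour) 4.083e-06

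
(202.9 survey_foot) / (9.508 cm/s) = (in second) 650.4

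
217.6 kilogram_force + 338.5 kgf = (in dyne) 5.453e+08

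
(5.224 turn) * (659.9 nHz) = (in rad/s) 2.166e-05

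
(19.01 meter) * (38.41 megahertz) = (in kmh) 2.629e+09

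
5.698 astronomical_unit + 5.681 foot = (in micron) 8.524e+17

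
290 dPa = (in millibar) 0.29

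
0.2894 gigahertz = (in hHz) 2.894e+06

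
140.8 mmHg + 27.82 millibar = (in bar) 0.2155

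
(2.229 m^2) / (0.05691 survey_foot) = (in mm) 1.285e+05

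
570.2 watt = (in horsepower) 0.7647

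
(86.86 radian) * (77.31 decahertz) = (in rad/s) 6.715e+04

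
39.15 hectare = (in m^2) 3.915e+05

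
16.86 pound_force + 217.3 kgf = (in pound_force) 495.9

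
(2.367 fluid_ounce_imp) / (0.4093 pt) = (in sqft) 5.014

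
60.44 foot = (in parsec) 5.97e-16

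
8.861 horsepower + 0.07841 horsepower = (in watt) 6666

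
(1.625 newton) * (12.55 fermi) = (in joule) 2.039e-14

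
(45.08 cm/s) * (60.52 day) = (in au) 1.576e-05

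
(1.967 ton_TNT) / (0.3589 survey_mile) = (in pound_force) 3.203e+06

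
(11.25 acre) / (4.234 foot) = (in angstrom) 3.528e+14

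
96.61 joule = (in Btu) 0.09157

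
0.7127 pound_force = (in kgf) 0.3233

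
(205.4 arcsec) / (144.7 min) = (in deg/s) 6.572e-06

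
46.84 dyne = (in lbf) 0.0001053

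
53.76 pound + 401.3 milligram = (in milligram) 2.439e+07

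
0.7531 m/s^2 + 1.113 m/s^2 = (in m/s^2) 1.866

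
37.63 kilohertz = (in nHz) 3.763e+13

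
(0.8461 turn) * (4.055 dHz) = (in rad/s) 2.156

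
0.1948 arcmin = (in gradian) 0.003607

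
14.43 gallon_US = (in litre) 54.62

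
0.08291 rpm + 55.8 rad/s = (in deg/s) 3198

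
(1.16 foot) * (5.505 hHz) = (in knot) 378.3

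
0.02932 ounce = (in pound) 0.001832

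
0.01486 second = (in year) 4.712e-10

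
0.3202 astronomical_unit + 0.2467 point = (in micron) 4.79e+16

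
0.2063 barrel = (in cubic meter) 0.0328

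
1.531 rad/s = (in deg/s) 87.72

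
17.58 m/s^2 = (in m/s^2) 17.58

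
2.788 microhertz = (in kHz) 2.788e-09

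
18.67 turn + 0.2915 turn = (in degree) 6826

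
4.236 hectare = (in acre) 10.47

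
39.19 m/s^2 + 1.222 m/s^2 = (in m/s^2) 40.41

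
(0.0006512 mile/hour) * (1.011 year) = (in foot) 3.045e+04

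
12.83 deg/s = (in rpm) 2.138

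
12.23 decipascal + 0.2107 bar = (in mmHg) 158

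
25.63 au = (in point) 1.087e+16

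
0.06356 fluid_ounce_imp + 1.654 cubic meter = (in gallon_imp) 363.8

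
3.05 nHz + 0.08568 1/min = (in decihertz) 0.01428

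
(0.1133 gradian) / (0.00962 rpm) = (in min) 0.02944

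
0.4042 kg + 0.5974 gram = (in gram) 404.8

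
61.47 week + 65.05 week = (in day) 885.6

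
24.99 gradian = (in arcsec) 8.097e+04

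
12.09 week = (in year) 0.2319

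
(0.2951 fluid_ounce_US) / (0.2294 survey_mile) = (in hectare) 2.364e-12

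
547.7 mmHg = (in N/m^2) 7.302e+04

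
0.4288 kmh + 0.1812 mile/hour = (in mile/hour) 0.4476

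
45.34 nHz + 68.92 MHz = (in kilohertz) 6.892e+04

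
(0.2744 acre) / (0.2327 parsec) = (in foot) 5.074e-13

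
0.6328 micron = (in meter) 6.328e-07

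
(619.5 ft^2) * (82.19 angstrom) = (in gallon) 0.000125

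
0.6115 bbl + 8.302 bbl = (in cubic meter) 1.417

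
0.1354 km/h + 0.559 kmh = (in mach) 0.0005665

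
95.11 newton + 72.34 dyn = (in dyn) 9.511e+06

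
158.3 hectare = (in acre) 391.2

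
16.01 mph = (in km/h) 25.77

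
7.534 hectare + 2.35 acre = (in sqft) 9.133e+05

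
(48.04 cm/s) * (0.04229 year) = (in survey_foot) 2.102e+06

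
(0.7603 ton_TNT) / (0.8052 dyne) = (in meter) 3.951e+14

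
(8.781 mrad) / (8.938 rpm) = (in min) 0.0001564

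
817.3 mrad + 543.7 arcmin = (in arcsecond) 2.012e+05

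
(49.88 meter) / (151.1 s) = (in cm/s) 33.01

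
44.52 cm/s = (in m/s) 0.4452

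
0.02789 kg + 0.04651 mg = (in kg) 0.02789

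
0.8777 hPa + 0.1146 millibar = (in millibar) 0.9923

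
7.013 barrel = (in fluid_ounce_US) 3.77e+04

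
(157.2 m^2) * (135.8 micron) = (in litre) 21.35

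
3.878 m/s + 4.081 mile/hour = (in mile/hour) 12.76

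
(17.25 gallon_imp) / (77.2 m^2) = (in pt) 2.879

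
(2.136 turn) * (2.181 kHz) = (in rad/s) 2.927e+04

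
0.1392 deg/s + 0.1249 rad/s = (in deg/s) 7.295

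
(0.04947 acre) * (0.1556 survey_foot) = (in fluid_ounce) 3.211e+05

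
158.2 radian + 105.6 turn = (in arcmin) 2.825e+06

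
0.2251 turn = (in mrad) 1414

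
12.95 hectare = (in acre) 32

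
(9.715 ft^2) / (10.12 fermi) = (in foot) 2.926e+14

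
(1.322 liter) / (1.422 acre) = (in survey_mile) 1.427e-10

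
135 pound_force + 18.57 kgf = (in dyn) 7.826e+07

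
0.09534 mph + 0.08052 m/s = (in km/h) 0.4433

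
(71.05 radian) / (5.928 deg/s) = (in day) 0.007948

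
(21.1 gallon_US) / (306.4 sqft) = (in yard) 0.003069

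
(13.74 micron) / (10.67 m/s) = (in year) 4.083e-14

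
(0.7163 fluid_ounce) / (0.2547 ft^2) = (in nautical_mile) 4.834e-07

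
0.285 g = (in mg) 285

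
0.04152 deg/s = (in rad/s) 0.0007247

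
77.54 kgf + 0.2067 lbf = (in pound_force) 171.2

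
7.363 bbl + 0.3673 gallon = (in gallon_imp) 257.8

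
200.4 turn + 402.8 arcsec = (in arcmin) 4.329e+06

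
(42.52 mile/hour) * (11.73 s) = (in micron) 2.23e+08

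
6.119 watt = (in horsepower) 0.008206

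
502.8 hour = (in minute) 3.017e+04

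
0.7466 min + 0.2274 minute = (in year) 1.853e-06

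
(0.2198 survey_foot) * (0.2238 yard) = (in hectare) 1.371e-06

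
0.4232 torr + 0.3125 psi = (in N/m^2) 2211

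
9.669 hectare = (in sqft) 1.041e+06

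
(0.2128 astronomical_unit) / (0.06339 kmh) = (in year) 5.733e+04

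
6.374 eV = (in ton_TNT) 2.441e-28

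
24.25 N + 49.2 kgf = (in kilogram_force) 51.67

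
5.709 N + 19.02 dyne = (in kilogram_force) 0.5822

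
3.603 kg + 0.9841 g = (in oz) 127.1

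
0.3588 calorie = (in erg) 1.501e+07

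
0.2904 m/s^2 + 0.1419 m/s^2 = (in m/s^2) 0.4323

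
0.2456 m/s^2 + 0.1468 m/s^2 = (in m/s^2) 0.3924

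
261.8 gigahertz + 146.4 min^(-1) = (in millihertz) 2.618e+14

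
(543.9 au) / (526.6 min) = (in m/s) 2.575e+09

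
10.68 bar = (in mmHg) 8011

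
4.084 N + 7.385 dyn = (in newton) 4.084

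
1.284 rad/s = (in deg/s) 73.57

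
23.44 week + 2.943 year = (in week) 176.9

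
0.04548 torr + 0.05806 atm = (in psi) 0.8541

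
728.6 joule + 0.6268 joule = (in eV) 4.551e+21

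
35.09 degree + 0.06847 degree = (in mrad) 613.6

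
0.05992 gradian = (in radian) 0.0009412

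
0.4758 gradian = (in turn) 0.00119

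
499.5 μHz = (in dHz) 0.004995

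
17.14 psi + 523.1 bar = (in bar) 524.3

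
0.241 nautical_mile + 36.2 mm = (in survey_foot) 1464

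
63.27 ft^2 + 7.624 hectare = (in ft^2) 8.207e+05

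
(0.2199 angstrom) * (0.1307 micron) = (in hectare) 2.874e-22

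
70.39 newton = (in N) 70.39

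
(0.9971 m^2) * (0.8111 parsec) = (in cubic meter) 2.496e+16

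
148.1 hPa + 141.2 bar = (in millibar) 1.413e+05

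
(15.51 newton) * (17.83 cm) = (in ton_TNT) 6.61e-10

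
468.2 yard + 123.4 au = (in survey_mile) 1.147e+10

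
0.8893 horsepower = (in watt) 663.2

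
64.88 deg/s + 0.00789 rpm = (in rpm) 10.82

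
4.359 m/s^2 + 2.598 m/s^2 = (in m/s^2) 6.957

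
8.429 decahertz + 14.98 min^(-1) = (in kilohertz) 0.08454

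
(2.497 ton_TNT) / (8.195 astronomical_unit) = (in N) 0.008522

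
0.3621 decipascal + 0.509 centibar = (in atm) 0.005024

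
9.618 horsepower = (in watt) 7172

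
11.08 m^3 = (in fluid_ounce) 3.747e+05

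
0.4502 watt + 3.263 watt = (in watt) 3.713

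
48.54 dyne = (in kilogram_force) 4.95e-05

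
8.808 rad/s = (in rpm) 84.11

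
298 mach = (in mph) 2.27e+05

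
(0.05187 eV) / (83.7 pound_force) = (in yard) 2.441e-23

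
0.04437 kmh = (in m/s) 0.01233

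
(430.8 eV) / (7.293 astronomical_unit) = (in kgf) 6.451e-30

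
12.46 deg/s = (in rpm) 2.077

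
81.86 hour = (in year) 0.009345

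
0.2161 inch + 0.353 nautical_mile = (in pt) 1.853e+06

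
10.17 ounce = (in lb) 0.6356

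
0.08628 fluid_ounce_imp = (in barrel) 1.542e-05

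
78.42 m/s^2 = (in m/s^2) 78.42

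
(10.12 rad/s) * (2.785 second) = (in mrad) 2.818e+04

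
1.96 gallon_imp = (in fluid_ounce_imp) 313.6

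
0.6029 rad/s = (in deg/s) 34.54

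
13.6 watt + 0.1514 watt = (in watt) 13.75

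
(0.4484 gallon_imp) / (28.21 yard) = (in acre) 1.953e-08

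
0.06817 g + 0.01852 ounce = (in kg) 0.0005932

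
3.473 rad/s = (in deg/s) 199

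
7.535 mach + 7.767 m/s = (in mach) 7.558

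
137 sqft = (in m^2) 12.73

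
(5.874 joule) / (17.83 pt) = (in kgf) 95.23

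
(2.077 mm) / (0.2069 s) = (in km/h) 0.03614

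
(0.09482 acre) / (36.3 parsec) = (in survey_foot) 1.124e-15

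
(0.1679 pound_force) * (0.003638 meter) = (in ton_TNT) 6.494e-13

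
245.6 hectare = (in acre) 606.9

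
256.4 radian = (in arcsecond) 5.289e+07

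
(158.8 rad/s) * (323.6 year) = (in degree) 9.285e+13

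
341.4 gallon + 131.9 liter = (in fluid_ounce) 4.816e+04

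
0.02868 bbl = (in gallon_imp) 1.003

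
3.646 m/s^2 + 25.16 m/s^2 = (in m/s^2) 28.81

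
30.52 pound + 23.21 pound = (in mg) 2.437e+07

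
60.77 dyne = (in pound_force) 0.0001366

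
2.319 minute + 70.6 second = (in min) 3.496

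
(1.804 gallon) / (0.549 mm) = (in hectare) 0.001244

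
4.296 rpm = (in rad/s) 0.4499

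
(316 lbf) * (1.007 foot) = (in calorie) 103.1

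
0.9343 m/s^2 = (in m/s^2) 0.9343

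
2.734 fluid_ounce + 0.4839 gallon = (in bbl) 0.01203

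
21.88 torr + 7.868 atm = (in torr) 6002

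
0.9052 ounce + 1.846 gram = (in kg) 0.02751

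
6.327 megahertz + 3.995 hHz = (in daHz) 6.327e+05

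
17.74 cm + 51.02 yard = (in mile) 0.0291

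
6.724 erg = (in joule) 6.724e-07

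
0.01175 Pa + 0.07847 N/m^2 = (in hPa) 0.0009022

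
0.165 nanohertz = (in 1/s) 1.65e-10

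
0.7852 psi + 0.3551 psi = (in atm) 0.07759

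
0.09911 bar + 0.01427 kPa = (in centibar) 9.925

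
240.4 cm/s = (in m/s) 2.404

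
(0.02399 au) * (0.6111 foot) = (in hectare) 6.685e+04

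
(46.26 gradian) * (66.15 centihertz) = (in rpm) 4.59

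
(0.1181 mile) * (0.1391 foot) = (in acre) 0.001991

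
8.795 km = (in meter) 8795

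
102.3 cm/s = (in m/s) 1.023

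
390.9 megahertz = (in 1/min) 2.345e+10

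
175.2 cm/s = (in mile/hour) 3.919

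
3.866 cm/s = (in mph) 0.08648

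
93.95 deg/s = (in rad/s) 1.64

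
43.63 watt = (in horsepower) 0.05851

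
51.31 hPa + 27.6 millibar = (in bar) 0.07891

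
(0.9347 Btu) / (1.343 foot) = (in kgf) 245.7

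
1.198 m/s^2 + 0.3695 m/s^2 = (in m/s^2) 1.567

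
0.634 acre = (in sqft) 2.762e+04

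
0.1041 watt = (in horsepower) 0.0001396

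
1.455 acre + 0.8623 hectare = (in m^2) 1.451e+04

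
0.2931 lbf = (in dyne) 1.304e+05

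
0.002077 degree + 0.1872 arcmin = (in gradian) 0.005774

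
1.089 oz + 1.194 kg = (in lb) 2.7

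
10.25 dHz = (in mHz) 1025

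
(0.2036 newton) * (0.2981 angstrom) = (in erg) 6.069e-05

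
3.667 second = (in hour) 0.001019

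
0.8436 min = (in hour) 0.01406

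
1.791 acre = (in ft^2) 7.802e+04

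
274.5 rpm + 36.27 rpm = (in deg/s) 1865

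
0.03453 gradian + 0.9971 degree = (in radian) 0.01795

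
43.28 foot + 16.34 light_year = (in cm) 1.546e+19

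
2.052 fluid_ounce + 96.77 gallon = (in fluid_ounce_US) 1.239e+04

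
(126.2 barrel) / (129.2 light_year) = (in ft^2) 1.767e-16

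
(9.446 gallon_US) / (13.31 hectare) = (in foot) 8.814e-07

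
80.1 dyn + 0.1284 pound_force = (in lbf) 0.1286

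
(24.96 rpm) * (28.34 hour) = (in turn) 4.244e+04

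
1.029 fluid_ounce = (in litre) 0.03043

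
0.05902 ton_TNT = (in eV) 1.541e+27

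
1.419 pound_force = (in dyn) 6.312e+05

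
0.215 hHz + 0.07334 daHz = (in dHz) 222.3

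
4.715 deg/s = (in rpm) 0.7858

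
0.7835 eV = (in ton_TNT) 3e-29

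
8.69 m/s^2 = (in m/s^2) 8.69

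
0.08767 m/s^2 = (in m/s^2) 0.08767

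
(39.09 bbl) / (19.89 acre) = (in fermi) 7.721e+10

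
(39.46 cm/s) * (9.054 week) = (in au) 1.444e-05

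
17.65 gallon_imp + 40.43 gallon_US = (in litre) 233.3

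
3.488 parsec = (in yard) 1.177e+17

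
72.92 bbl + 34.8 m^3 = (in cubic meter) 46.39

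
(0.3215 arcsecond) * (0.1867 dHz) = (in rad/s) 2.91e-08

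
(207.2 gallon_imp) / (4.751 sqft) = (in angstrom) 2.134e+10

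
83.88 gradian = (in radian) 1.318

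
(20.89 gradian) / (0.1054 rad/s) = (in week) 5.148e-06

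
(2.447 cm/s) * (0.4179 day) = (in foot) 2899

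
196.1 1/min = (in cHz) 326.8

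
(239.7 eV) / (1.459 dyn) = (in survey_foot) 8.636e-12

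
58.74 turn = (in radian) 369.1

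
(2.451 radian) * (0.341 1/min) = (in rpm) 0.133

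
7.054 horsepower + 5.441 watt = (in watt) 5266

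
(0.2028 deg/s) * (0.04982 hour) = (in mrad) 634.8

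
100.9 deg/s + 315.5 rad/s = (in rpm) 3030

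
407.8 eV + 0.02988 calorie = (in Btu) 0.0001185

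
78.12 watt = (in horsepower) 0.1048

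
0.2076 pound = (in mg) 9.417e+04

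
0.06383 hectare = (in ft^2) 6871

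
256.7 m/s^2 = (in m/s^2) 256.7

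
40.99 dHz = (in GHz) 4.099e-09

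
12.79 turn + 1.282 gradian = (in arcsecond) 1.658e+07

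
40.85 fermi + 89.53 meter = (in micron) 8.953e+07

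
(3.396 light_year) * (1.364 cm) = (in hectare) 4.382e+10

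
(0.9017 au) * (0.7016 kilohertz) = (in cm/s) 9.464e+15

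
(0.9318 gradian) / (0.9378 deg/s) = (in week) 1.479e-06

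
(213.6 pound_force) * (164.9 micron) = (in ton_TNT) 3.745e-11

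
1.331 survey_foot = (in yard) 0.4437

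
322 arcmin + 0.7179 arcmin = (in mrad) 93.87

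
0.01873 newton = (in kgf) 0.00191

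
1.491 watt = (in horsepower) 0.001999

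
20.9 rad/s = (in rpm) 199.6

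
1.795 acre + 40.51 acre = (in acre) 42.3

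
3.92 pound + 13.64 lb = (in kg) 7.965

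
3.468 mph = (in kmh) 5.581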